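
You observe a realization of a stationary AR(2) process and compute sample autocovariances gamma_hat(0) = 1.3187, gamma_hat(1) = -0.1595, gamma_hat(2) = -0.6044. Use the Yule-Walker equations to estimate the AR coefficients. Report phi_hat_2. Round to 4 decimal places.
\hat\phi_{2} = -0.4800

The Yule-Walker equations for an AR(p) process read, in matrix form,
  Gamma_p phi = r_p,   with   (Gamma_p)_{ij} = gamma(|i - j|),
                       (r_p)_i = gamma(i),   i,j = 1..p.
Substitute the sample gammas (Toeplitz matrix and right-hand side of size 2):
  Gamma_p = [[1.3187, -0.1595], [-0.1595, 1.3187]]
  r_p     = [-0.1595, -0.6044]
Written out:
  1.3187 phi_1 - 0.1595 phi_2 = -0.1595
  -0.1595 phi_1 + 1.3187 phi_2 = -0.6044
Solve by Cramer's rule:
  det = gamma(0)^2 - gamma(1)^2 = (1.3187)^2 - (-0.1595)^2 = 1.73896969 - 0.02544025 = 1.71352944
  phi_hat_1 = [gamma(1) gamma(0) - gamma(1) gamma(2)] / det = [(-0.1595)(1.3187) - (-0.1595)(-0.6044)] / 1.71352944 = -0.30673445 / 1.71352944 = -0.179
  phi_hat_2 = [gamma(0) gamma(2) - gamma(1)^2] / det = [(1.3187)(-0.6044) - (-0.1595)^2] / 1.71352944 = -0.82246253 / 1.71352944 = -0.48
So phi_hat = [-0.1790, -0.4800].
Therefore phi_hat_2 = -0.4800.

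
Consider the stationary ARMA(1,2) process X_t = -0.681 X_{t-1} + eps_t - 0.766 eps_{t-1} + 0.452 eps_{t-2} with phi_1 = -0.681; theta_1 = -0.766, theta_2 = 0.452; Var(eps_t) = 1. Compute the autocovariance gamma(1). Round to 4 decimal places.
\gamma(1) = -6.1508

Multiply the model equation by X_{t-k} and take expectations. With theta_0 = psi_0 = 1 and psi_j the MA(infinity) weights, this gives
  gamma(k) - sum_i phi_i gamma(k-i) = c_k,
  c_k = sigma^2 * sum_{j=k..q} theta_j psi_{j-k}   (c_k = 0 for k > q),
using gamma(-m) = gamma(m).
psi-weights needed (psi_j = theta_j + sum_i phi_i psi_{j-i}):
  psi_1 = theta_1 + phi_1 = -0.766 + (-0.681) = -1.447
  psi_2 = theta_2 + phi_1 psi_1 = 0.452 + (-0.681)(-1.447) = 1.437407
Right-hand sides:
  c_0 = sigma^2 (1 + theta_1 psi_1 + theta_2 psi_2) = 1 * (1 + (-0.766)(-1.447) + (0.452)(1.437407)) = 1 * 2.75811 = 2.75811
  c_1 = sigma^2 (theta_1 + theta_2 psi_1) = 1 * (-0.766 + (0.452)(-1.447)) = -1.420044
  c_2 = sigma^2 theta_2 = 1 * (0.452) = 0.452
Equations for k = 0 and k = 1 (AR order 1):
  gamma(0) = phi_1 gamma(1) + c_0
  gamma(1) = phi_1 gamma(0) + c_1
Substituting the second into the first: gamma(0) (1 - phi_1^2) = c_0 + phi_1 c_1, so
  gamma(0) = (c_0 + phi_1 c_1) / (1 - phi_1^2) = (2.75811 + (-0.681)(-1.420044)) / (1 - (-0.681)^2) = 3.72516 / 0.536239 = 6.946828.
  gamma(1) = phi_1 gamma(0) + c_1 = (-0.681)(6.946828) + (-1.420044) = -6.150834.
Therefore gamma(1) = -6.1508 (to 4 decimal places).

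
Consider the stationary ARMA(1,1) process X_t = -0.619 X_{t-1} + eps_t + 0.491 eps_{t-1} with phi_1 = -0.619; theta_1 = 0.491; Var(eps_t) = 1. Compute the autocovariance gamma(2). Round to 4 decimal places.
\gamma(2) = 0.0894

Multiply the model equation by X_{t-k} and take expectations. With theta_0 = psi_0 = 1 and psi_j the MA(infinity) weights, this gives
  gamma(k) - sum_i phi_i gamma(k-i) = c_k,
  c_k = sigma^2 * sum_{j=k..q} theta_j psi_{j-k}   (c_k = 0 for k > q),
using gamma(-m) = gamma(m).
psi-weights needed (psi_j = theta_j + sum_i phi_i psi_{j-i}):
  psi_1 = theta_1 + phi_1 = 0.491 + (-0.619) = -0.128
Right-hand sides:
  c_0 = sigma^2 (1 + theta_1 psi_1) = 1 * (1 + (0.491)(-0.128)) = 1 * 0.937152 = 0.937152
  c_1 = sigma^2 theta_1 = 1 * (0.491) = 0.491
  c_2 = 0
Equations for k = 0 and k = 1 (AR order 1):
  gamma(0) = phi_1 gamma(1) + c_0
  gamma(1) = phi_1 gamma(0) + c_1
Substituting the second into the first: gamma(0) (1 - phi_1^2) = c_0 + phi_1 c_1, so
  gamma(0) = (c_0 + phi_1 c_1) / (1 - phi_1^2) = (0.937152 + (-0.619)(0.491)) / (1 - (-0.619)^2) = 0.633223 / 0.616839 = 1.026561.
  gamma(1) = phi_1 gamma(0) + c_1 = (-0.619)(1.026561) + (0.491) = -0.144441.
For k = 2 (> q): gamma(2) = phi_1 gamma(1) = (-0.619)(-0.144441) = 0.089409.
Therefore gamma(2) = 0.0894 (to 4 decimal places).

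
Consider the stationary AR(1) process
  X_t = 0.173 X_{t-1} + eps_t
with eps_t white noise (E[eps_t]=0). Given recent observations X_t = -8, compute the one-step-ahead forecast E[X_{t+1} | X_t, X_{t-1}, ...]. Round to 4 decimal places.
E[X_{t+1} \mid \mathcal F_t] = -1.3840

For an AR(p) model X_t = c + sum_i phi_i X_{t-i} + eps_t, the
one-step-ahead conditional mean is
  E[X_{t+1} | X_t, ...] = c + sum_i phi_i X_{t+1-i}.
Substitute known values:
  E[X_{t+1} | ...] = (0.173) * (-8)
                   = -1.3840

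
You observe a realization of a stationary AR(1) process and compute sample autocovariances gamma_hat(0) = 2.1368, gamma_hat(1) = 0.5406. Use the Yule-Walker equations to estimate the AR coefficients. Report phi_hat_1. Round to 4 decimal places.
\hat\phi_{1} = 0.2530

The Yule-Walker equations for an AR(p) process read, in matrix form,
  Gamma_p phi = r_p,   with   (Gamma_p)_{ij} = gamma(|i - j|),
                       (r_p)_i = gamma(i),   i,j = 1..p.
Substitute the sample gammas (Toeplitz matrix and right-hand side of size 1):
  Gamma_p = [[2.1368]]
  r_p     = [0.5406]
With p = 1 this is the single equation gamma(0) phi_1 = gamma(1):
  phi_hat_1 = gamma(1) / gamma(0) = 0.5406 / 2.1368 = 0.2530.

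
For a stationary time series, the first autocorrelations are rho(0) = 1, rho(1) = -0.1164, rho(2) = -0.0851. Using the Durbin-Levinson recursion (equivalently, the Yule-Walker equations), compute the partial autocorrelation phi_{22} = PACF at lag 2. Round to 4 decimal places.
\phi_{22} = -0.1000

The PACF at lag k is phi_{kk}, the last component of the solution
to the Yule-Walker system G_k phi = r_k where
  (G_k)_{ij} = rho(|i - j|), (r_k)_i = rho(i), i,j = 1..k.
Equivalently, Durbin-Levinson gives phi_{kk} iteratively:
  phi_{11} = rho(1)
  phi_{kk} = [rho(k) - sum_{j=1..k-1} phi_{k-1,j} rho(k-j)]
            / [1 - sum_{j=1..k-1} phi_{k-1,j} rho(j)],
  phi_{k,j} = phi_{k-1,j} - phi_{kk} phi_{k-1,k-j},  j = 1..k-1.
Step k = 1:
  phi_11 = rho(1) = -0.1164.
Step k = 2:
  phi_22 = [rho(2) - phi_11 rho(1)] / [1 - phi_11 rho(1)] = [-0.0851 - (-0.1164)(-0.1164)] / [1 - (-0.1164)(-0.1164)]
         = -0.09864896 / 0.98645104 = -0.1.
Therefore phi_{22} = -0.1000.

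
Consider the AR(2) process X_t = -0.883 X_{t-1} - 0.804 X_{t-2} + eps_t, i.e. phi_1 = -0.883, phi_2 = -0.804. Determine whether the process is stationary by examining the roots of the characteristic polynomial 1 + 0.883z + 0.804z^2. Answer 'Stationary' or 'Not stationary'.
\text{Stationary}

The AR(p) characteristic polynomial is P(z) = 1 + 0.883z + 0.804z^2.
Stationarity requires all roots to lie outside the unit circle, i.e. |z| > 1 for every root.
Set 1 + (0.883) z + (0.804) z^2 = 0, i.e. a z^2 + b z + c = 0 with a = 0.804, b = 0.883, c = 1.
Discriminant D = b^2 - 4ac = (0.883)^2 - 4*(0.804)*1 = 0.779689 - (3.216) = -2.436311.
D < 0, so the roots are the complex-conjugate pair z = (-b +/- i sqrt(-D)) / (2a) = -0.5491 +/- 0.9707i.
For a conjugate pair |z|^2 = z * conj(z) = (product of roots) = c/a = 1/(0.804) = 1.243781, so |z| = sqrt(1.243781) = 1.1152 for both roots.
Moduli of all roots: 1.1152, 1.1152.
All moduli strictly greater than 1? Yes.
Verdict: Stationary.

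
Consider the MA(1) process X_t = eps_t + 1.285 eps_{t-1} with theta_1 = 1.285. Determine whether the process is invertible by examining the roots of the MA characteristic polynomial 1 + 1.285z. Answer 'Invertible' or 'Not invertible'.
\text{Not invertible}

The MA(q) characteristic polynomial is P(z) = 1 + 1.285z.
Invertibility requires all roots to lie outside the unit circle, i.e. |z| > 1 for every root.
This is linear in z: 1 + (1.285) z = 0  =>  z = -1/(1.285) = -0.77821,  |z| = 0.77821.
Moduli of all roots: 0.7782.
All moduli strictly greater than 1? No.
Verdict: Not invertible.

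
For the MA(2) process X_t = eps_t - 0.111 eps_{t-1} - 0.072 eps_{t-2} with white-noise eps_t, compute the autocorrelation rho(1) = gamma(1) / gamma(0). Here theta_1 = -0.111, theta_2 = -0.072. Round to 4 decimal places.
\rho(1) = -0.1012

For an MA(q) process with theta_0 = 1, the autocovariance is
  gamma(k) = sigma^2 * sum_{i=0..q-k} theta_i * theta_{i+k},
and rho(k) = gamma(k) / gamma(0). Sigma^2 cancels.
  numerator   = (1)*(-0.111) + (-0.111)*(-0.072) = -0.103008.
  denominator = (1)^2 + (-0.111)^2 + (-0.072)^2 = 1.017505.
  rho(1) = -0.103008 / 1.017505 = -0.1012.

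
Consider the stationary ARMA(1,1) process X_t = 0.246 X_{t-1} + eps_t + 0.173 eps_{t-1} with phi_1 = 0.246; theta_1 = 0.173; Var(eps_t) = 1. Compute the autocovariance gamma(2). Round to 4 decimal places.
\gamma(2) = 0.1144

Multiply the model equation by X_{t-k} and take expectations. With theta_0 = psi_0 = 1 and psi_j the MA(infinity) weights, this gives
  gamma(k) - sum_i phi_i gamma(k-i) = c_k,
  c_k = sigma^2 * sum_{j=k..q} theta_j psi_{j-k}   (c_k = 0 for k > q),
using gamma(-m) = gamma(m).
psi-weights needed (psi_j = theta_j + sum_i phi_i psi_{j-i}):
  psi_1 = theta_1 + phi_1 = 0.173 + (0.246) = 0.419
Right-hand sides:
  c_0 = sigma^2 (1 + theta_1 psi_1) = 1 * (1 + (0.173)(0.419)) = 1 * 1.072487 = 1.072487
  c_1 = sigma^2 theta_1 = 1 * (0.173) = 0.173
  c_2 = 0
Equations for k = 0 and k = 1 (AR order 1):
  gamma(0) = phi_1 gamma(1) + c_0
  gamma(1) = phi_1 gamma(0) + c_1
Substituting the second into the first: gamma(0) (1 - phi_1^2) = c_0 + phi_1 c_1, so
  gamma(0) = (c_0 + phi_1 c_1) / (1 - phi_1^2) = (1.072487 + (0.246)(0.173)) / (1 - (0.246)^2) = 1.115045 / 0.939484 = 1.18687.
  gamma(1) = phi_1 gamma(0) + c_1 = (0.246)(1.18687) + (0.173) = 0.46497.
For k = 2 (> q): gamma(2) = phi_1 gamma(1) = (0.246)(0.46497) = 0.114383.
Therefore gamma(2) = 0.1144 (to 4 decimal places).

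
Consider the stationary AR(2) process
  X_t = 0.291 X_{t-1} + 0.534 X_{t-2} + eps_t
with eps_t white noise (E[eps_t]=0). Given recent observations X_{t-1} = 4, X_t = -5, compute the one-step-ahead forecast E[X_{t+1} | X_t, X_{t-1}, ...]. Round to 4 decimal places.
E[X_{t+1} \mid \mathcal F_t] = 0.6810

For an AR(p) model X_t = c + sum_i phi_i X_{t-i} + eps_t, the
one-step-ahead conditional mean is
  E[X_{t+1} | X_t, ...] = c + sum_i phi_i X_{t+1-i}.
Substitute known values:
  E[X_{t+1} | ...] = (0.291) * (-5) + (0.534) * (4)
                   = 0.6810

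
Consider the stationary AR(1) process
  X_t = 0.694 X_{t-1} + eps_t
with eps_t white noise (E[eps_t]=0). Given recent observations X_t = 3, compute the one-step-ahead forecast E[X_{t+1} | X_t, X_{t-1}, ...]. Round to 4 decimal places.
E[X_{t+1} \mid \mathcal F_t] = 2.0820

For an AR(p) model X_t = c + sum_i phi_i X_{t-i} + eps_t, the
one-step-ahead conditional mean is
  E[X_{t+1} | X_t, ...] = c + sum_i phi_i X_{t+1-i}.
Substitute known values:
  E[X_{t+1} | ...] = (0.694) * (3)
                   = 2.0820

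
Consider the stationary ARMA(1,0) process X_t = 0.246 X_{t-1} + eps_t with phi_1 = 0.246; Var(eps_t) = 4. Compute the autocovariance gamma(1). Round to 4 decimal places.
\gamma(1) = 1.0474

Multiply the model equation by X_{t-k} and take expectations. With theta_0 = psi_0 = 1 and psi_j the MA(infinity) weights, this gives
  gamma(k) - sum_i phi_i gamma(k-i) = c_k,
  c_k = sigma^2 * sum_{j=k..q} theta_j psi_{j-k}   (c_k = 0 for k > q),
using gamma(-m) = gamma(m).
Pure AR (q = 0): c_0 = sigma^2 = 4, c_k = 0 for k >= 1.
Equations for k = 0 and k = 1 (AR order 1):
  gamma(0) = phi_1 gamma(1) + c_0
  gamma(1) = phi_1 gamma(0) + c_1
Substituting the second into the first: gamma(0) (1 - phi_1^2) = c_0 + phi_1 c_1, so
  gamma(0) = c_0 / (1 - phi_1^2) = 4 / (1 - (0.246)^2) = 4 / 0.939484 = 4.257656.
  gamma(1) = phi_1 gamma(0) = (0.246)(4.257656) = 1.047383.
Therefore gamma(1) = 1.0474 (to 4 decimal places).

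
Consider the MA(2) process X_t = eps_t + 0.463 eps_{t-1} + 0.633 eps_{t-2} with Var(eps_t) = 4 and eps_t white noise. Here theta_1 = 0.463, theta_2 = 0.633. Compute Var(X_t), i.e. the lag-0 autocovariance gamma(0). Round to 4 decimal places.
\gamma(0) = 6.4602

For an MA(q) process X_t = eps_t + sum_i theta_i eps_{t-i} with
Var(eps_t) = sigma^2, the variance is
  gamma(0) = sigma^2 * (1 + sum_i theta_i^2).
  sum_i theta_i^2 = (0.463)^2 + (0.633)^2 = 0.214369 + 0.400689 = 0.615058.
  gamma(0) = 4 * (1 + 0.615058) = 4 * 1.615058 = 6.460232, which rounds to 6.4602.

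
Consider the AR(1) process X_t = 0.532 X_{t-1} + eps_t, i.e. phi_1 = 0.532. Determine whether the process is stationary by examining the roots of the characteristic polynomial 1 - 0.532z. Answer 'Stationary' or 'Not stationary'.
\text{Stationary}

The AR(p) characteristic polynomial is P(z) = 1 - 0.532z.
Stationarity requires all roots to lie outside the unit circle, i.e. |z| > 1 for every root.
This is linear in z: 1 + (-0.532) z = 0  =>  z = -1/(-0.532) = 1.879699,  |z| = 1.879699.
Moduli of all roots: 1.8797.
All moduli strictly greater than 1? Yes.
Verdict: Stationary.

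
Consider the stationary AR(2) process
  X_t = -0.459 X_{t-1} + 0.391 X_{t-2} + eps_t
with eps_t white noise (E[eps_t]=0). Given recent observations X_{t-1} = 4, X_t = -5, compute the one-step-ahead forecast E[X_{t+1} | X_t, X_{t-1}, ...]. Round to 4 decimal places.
E[X_{t+1} \mid \mathcal F_t] = 3.8590

For an AR(p) model X_t = c + sum_i phi_i X_{t-i} + eps_t, the
one-step-ahead conditional mean is
  E[X_{t+1} | X_t, ...] = c + sum_i phi_i X_{t+1-i}.
Substitute known values:
  E[X_{t+1} | ...] = (-0.459) * (-5) + (0.391) * (4)
                   = 3.8590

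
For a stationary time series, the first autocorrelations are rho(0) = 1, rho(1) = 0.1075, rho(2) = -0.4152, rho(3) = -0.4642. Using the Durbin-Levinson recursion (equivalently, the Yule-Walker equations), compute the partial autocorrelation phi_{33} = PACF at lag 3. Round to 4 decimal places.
\phi_{33} = -0.4400

The PACF at lag k is phi_{kk}, the last component of the solution
to the Yule-Walker system G_k phi = r_k where
  (G_k)_{ij} = rho(|i - j|), (r_k)_i = rho(i), i,j = 1..k.
Equivalently, Durbin-Levinson gives phi_{kk} iteratively:
  phi_{11} = rho(1)
  phi_{kk} = [rho(k) - sum_{j=1..k-1} phi_{k-1,j} rho(k-j)]
            / [1 - sum_{j=1..k-1} phi_{k-1,j} rho(j)],
  phi_{k,j} = phi_{k-1,j} - phi_{kk} phi_{k-1,k-j},  j = 1..k-1.
Step k = 1:
  phi_11 = rho(1) = 0.1075.
Step k = 2:
  phi_22 = [rho(2) - phi_11 rho(1)] / [1 - phi_11 rho(1)] = [-0.4152 - (0.1075)(0.1075)] / [1 - (0.1075)(0.1075)]
         = -0.42675625 / 0.98844375 = -0.431746.
  Update: phi_21 = phi_11 - phi_22 phi_11 = 0.1075 - (-0.431746)(0.1075) = 0.153913.
Step k = 3:
  phi_33 = [rho(3) - phi_21 rho(2) - phi_22 rho(1)] / [1 - phi_21 rho(1) - phi_22 rho(2)]
    numerator   = -0.4642 - (0.153913)(-0.4152) - (-0.431746)(0.1075) = -0.35388281
    denominator = 1 - (0.153913)(0.1075) - (-0.431746)(-0.4152) = 0.80419361
  phi_33 = -0.35388281 / 0.80419361 = -0.44.
Therefore phi_{33} = -0.4400.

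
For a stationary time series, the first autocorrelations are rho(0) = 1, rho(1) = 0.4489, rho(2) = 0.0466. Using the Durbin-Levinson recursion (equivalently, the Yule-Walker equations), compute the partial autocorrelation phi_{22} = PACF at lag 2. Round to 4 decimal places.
\phi_{22} = -0.1940

The PACF at lag k is phi_{kk}, the last component of the solution
to the Yule-Walker system G_k phi = r_k where
  (G_k)_{ij} = rho(|i - j|), (r_k)_i = rho(i), i,j = 1..k.
Equivalently, Durbin-Levinson gives phi_{kk} iteratively:
  phi_{11} = rho(1)
  phi_{kk} = [rho(k) - sum_{j=1..k-1} phi_{k-1,j} rho(k-j)]
            / [1 - sum_{j=1..k-1} phi_{k-1,j} rho(j)],
  phi_{k,j} = phi_{k-1,j} - phi_{kk} phi_{k-1,k-j},  j = 1..k-1.
Step k = 1:
  phi_11 = rho(1) = 0.4489.
Step k = 2:
  phi_22 = [rho(2) - phi_11 rho(1)] / [1 - phi_11 rho(1)] = [0.0466 - (0.4489)(0.4489)] / [1 - (0.4489)(0.4489)]
         = -0.15491121 / 0.79848879 = -0.194.
Therefore phi_{22} = -0.1940.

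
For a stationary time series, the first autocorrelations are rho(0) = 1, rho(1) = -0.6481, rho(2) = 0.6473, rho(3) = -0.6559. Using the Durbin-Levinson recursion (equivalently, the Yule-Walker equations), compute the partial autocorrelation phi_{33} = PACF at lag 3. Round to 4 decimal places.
\phi_{33} = -0.2991

The PACF at lag k is phi_{kk}, the last component of the solution
to the Yule-Walker system G_k phi = r_k where
  (G_k)_{ij} = rho(|i - j|), (r_k)_i = rho(i), i,j = 1..k.
Equivalently, Durbin-Levinson gives phi_{kk} iteratively:
  phi_{11} = rho(1)
  phi_{kk} = [rho(k) - sum_{j=1..k-1} phi_{k-1,j} rho(k-j)]
            / [1 - sum_{j=1..k-1} phi_{k-1,j} rho(j)],
  phi_{k,j} = phi_{k-1,j} - phi_{kk} phi_{k-1,k-j},  j = 1..k-1.
Step k = 1:
  phi_11 = rho(1) = -0.6481.
Step k = 2:
  phi_22 = [rho(2) - phi_11 rho(1)] / [1 - phi_11 rho(1)] = [0.6473 - (-0.6481)(-0.6481)] / [1 - (-0.6481)(-0.6481)]
         = 0.22726639 / 0.57996639 = 0.391861.
  Update: phi_21 = phi_11 - phi_22 phi_11 = -0.6481 - (0.391861)(-0.6481) = -0.394135.
Step k = 3:
  phi_33 = [rho(3) - phi_21 rho(2) - phi_22 rho(1)] / [1 - phi_21 rho(1) - phi_22 rho(2)]
    numerator   = -0.6559 - (-0.394135)(0.6473) - (0.391861)(-0.6481) = -0.1468113
    denominator = 1 - (-0.394135)(-0.6481) - (0.391861)(0.6473) = 0.49090948
  phi_33 = -0.1468113 / 0.49090948 = -0.2991.
Therefore phi_{33} = -0.2991.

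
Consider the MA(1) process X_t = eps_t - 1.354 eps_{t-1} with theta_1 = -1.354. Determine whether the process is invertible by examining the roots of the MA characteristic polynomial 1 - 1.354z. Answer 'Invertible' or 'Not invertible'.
\text{Not invertible}

The MA(q) characteristic polynomial is P(z) = 1 - 1.354z.
Invertibility requires all roots to lie outside the unit circle, i.e. |z| > 1 for every root.
This is linear in z: 1 + (-1.354) z = 0  =>  z = -1/(-1.354) = 0.738552,  |z| = 0.738552.
Moduli of all roots: 0.7386.
All moduli strictly greater than 1? No.
Verdict: Not invertible.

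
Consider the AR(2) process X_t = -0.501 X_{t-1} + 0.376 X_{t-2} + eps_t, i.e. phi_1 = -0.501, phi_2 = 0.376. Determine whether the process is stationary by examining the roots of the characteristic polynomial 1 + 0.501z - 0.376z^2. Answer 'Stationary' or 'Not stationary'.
\text{Stationary}

The AR(p) characteristic polynomial is P(z) = 1 + 0.501z - 0.376z^2.
Stationarity requires all roots to lie outside the unit circle, i.e. |z| > 1 for every root.
Set 1 + (0.501) z + (-0.376) z^2 = 0, i.e. a z^2 + b z + c = 0 with a = -0.376, b = 0.501, c = 1.
Discriminant D = b^2 - 4ac = (0.501)^2 - 4*(-0.376)*1 = 0.251001 - (-1.504) = 1.755001.
D >= 0, so the roots are real: z = (-b +/- sqrt(D)) / (2a) = (-0.501 +/- 1.324765) / (-0.752).
  z_1 = (-0.501 + 1.324765) / (-0.752) = -1.0954,   |z_1| = 1.0954.
  z_2 = (-0.501 - 1.324765) / (-0.752) = 2.4279,   |z_2| = 2.4279.
Moduli of all roots: 1.0954, 2.4279.
All moduli strictly greater than 1? Yes.
Verdict: Stationary.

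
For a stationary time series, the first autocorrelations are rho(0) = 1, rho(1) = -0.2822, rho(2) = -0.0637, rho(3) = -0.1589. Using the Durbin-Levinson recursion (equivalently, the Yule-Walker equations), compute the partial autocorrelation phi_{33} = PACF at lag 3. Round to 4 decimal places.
\phi_{33} = -0.2490

The PACF at lag k is phi_{kk}, the last component of the solution
to the Yule-Walker system G_k phi = r_k where
  (G_k)_{ij} = rho(|i - j|), (r_k)_i = rho(i), i,j = 1..k.
Equivalently, Durbin-Levinson gives phi_{kk} iteratively:
  phi_{11} = rho(1)
  phi_{kk} = [rho(k) - sum_{j=1..k-1} phi_{k-1,j} rho(k-j)]
            / [1 - sum_{j=1..k-1} phi_{k-1,j} rho(j)],
  phi_{k,j} = phi_{k-1,j} - phi_{kk} phi_{k-1,k-j},  j = 1..k-1.
Step k = 1:
  phi_11 = rho(1) = -0.2822.
Step k = 2:
  phi_22 = [rho(2) - phi_11 rho(1)] / [1 - phi_11 rho(1)] = [-0.0637 - (-0.2822)(-0.2822)] / [1 - (-0.2822)(-0.2822)]
         = -0.14333684 / 0.92036316 = -0.155739.
  Update: phi_21 = phi_11 - phi_22 phi_11 = -0.2822 - (-0.155739)(-0.2822) = -0.32615.
Step k = 3:
  phi_33 = [rho(3) - phi_21 rho(2) - phi_22 rho(1)] / [1 - phi_21 rho(1) - phi_22 rho(2)]
    numerator   = -0.1589 - (-0.32615)(-0.0637) - (-0.155739)(-0.2822) = -0.2236254
    denominator = 1 - (-0.32615)(-0.2822) - (-0.155739)(-0.0637) = 0.89803996
  phi_33 = -0.2236254 / 0.89803996 = -0.249.
Therefore phi_{33} = -0.2490.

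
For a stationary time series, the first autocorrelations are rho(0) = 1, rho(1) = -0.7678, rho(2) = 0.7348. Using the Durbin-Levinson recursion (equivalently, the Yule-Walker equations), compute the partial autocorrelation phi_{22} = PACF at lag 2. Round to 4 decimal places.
\phi_{22} = 0.3539

The PACF at lag k is phi_{kk}, the last component of the solution
to the Yule-Walker system G_k phi = r_k where
  (G_k)_{ij} = rho(|i - j|), (r_k)_i = rho(i), i,j = 1..k.
Equivalently, Durbin-Levinson gives phi_{kk} iteratively:
  phi_{11} = rho(1)
  phi_{kk} = [rho(k) - sum_{j=1..k-1} phi_{k-1,j} rho(k-j)]
            / [1 - sum_{j=1..k-1} phi_{k-1,j} rho(j)],
  phi_{k,j} = phi_{k-1,j} - phi_{kk} phi_{k-1,k-j},  j = 1..k-1.
Step k = 1:
  phi_11 = rho(1) = -0.7678.
Step k = 2:
  phi_22 = [rho(2) - phi_11 rho(1)] / [1 - phi_11 rho(1)] = [0.7348 - (-0.7678)(-0.7678)] / [1 - (-0.7678)(-0.7678)]
         = 0.14528316 / 0.41048316 = 0.3539.
Therefore phi_{22} = 0.3539.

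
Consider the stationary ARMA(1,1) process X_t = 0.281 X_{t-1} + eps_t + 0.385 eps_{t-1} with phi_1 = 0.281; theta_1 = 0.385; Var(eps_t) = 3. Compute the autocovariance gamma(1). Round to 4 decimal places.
\gamma(1) = 2.4040

Multiply the model equation by X_{t-k} and take expectations. With theta_0 = psi_0 = 1 and psi_j the MA(infinity) weights, this gives
  gamma(k) - sum_i phi_i gamma(k-i) = c_k,
  c_k = sigma^2 * sum_{j=k..q} theta_j psi_{j-k}   (c_k = 0 for k > q),
using gamma(-m) = gamma(m).
psi-weights needed (psi_j = theta_j + sum_i phi_i psi_{j-i}):
  psi_1 = theta_1 + phi_1 = 0.385 + (0.281) = 0.666
Right-hand sides:
  c_0 = sigma^2 (1 + theta_1 psi_1) = 3 * (1 + (0.385)(0.666)) = 3 * 1.25641 = 3.76923
  c_1 = sigma^2 theta_1 = 3 * (0.385) = 1.155
  c_2 = 0
Equations for k = 0 and k = 1 (AR order 1):
  gamma(0) = phi_1 gamma(1) + c_0
  gamma(1) = phi_1 gamma(0) + c_1
Substituting the second into the first: gamma(0) (1 - phi_1^2) = c_0 + phi_1 c_1, so
  gamma(0) = (c_0 + phi_1 c_1) / (1 - phi_1^2) = (3.76923 + (0.281)(1.155)) / (1 - (0.281)^2) = 4.093785 / 0.921039 = 4.444747.
  gamma(1) = phi_1 gamma(0) + c_1 = (0.281)(4.444747) + (1.155) = 2.403974.
Therefore gamma(1) = 2.4040 (to 4 decimal places).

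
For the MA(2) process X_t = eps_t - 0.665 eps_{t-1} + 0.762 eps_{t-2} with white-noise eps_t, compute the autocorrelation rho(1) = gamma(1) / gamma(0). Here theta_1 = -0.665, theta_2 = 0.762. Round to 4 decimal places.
\rho(1) = -0.5792

For an MA(q) process with theta_0 = 1, the autocovariance is
  gamma(k) = sigma^2 * sum_{i=0..q-k} theta_i * theta_{i+k},
and rho(k) = gamma(k) / gamma(0). Sigma^2 cancels.
  numerator   = (1)*(-0.665) + (-0.665)*(0.762) = -1.17173.
  denominator = (1)^2 + (-0.665)^2 + (0.762)^2 = 2.022869.
  rho(1) = -1.17173 / 2.022869 = -0.5792.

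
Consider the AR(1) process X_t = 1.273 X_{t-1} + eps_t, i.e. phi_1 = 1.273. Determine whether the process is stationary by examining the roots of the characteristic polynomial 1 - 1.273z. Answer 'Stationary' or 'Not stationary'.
\text{Not stationary}

The AR(p) characteristic polynomial is P(z) = 1 - 1.273z.
Stationarity requires all roots to lie outside the unit circle, i.e. |z| > 1 for every root.
This is linear in z: 1 + (-1.273) z = 0  =>  z = -1/(-1.273) = 0.785546,  |z| = 0.785546.
Moduli of all roots: 0.7855.
All moduli strictly greater than 1? No.
Verdict: Not stationary.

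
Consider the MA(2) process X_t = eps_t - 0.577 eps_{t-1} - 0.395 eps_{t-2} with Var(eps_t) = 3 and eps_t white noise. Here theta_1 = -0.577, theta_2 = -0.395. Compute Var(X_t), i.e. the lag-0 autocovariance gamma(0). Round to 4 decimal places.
\gamma(0) = 4.4669

For an MA(q) process X_t = eps_t + sum_i theta_i eps_{t-i} with
Var(eps_t) = sigma^2, the variance is
  gamma(0) = sigma^2 * (1 + sum_i theta_i^2).
  sum_i theta_i^2 = (-0.577)^2 + (-0.395)^2 = 0.332929 + 0.156025 = 0.488954.
  gamma(0) = 3 * (1 + 0.488954) = 3 * 1.488954 = 4.466862, which rounds to 4.4669.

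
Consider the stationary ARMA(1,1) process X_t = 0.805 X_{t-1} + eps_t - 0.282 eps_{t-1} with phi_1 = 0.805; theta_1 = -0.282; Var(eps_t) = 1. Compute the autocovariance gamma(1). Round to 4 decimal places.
\gamma(1) = 1.1486

Multiply the model equation by X_{t-k} and take expectations. With theta_0 = psi_0 = 1 and psi_j the MA(infinity) weights, this gives
  gamma(k) - sum_i phi_i gamma(k-i) = c_k,
  c_k = sigma^2 * sum_{j=k..q} theta_j psi_{j-k}   (c_k = 0 for k > q),
using gamma(-m) = gamma(m).
psi-weights needed (psi_j = theta_j + sum_i phi_i psi_{j-i}):
  psi_1 = theta_1 + phi_1 = -0.282 + (0.805) = 0.523
Right-hand sides:
  c_0 = sigma^2 (1 + theta_1 psi_1) = 1 * (1 + (-0.282)(0.523)) = 1 * 0.852514 = 0.852514
  c_1 = sigma^2 theta_1 = 1 * (-0.282) = -0.282
  c_2 = 0
Equations for k = 0 and k = 1 (AR order 1):
  gamma(0) = phi_1 gamma(1) + c_0
  gamma(1) = phi_1 gamma(0) + c_1
Substituting the second into the first: gamma(0) (1 - phi_1^2) = c_0 + phi_1 c_1, so
  gamma(0) = (c_0 + phi_1 c_1) / (1 - phi_1^2) = (0.852514 + (0.805)(-0.282)) / (1 - (0.805)^2) = 0.625504 / 0.351975 = 1.777126.
  gamma(1) = phi_1 gamma(0) + c_1 = (0.805)(1.777126) + (-0.282) = 1.148587.
Therefore gamma(1) = 1.1486 (to 4 decimal places).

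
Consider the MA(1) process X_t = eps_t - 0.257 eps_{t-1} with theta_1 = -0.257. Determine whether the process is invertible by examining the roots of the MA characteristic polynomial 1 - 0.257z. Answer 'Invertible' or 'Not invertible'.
\text{Invertible}

The MA(q) characteristic polynomial is P(z) = 1 - 0.257z.
Invertibility requires all roots to lie outside the unit circle, i.e. |z| > 1 for every root.
This is linear in z: 1 + (-0.257) z = 0  =>  z = -1/(-0.257) = 3.891051,  |z| = 3.891051.
Moduli of all roots: 3.8911.
All moduli strictly greater than 1? Yes.
Verdict: Invertible.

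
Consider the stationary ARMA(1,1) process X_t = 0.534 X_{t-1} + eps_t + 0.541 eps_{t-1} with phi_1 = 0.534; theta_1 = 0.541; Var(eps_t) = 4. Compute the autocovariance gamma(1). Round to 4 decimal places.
\gamma(1) = 7.7531

Multiply the model equation by X_{t-k} and take expectations. With theta_0 = psi_0 = 1 and psi_j the MA(infinity) weights, this gives
  gamma(k) - sum_i phi_i gamma(k-i) = c_k,
  c_k = sigma^2 * sum_{j=k..q} theta_j psi_{j-k}   (c_k = 0 for k > q),
using gamma(-m) = gamma(m).
psi-weights needed (psi_j = theta_j + sum_i phi_i psi_{j-i}):
  psi_1 = theta_1 + phi_1 = 0.541 + (0.534) = 1.075
Right-hand sides:
  c_0 = sigma^2 (1 + theta_1 psi_1) = 4 * (1 + (0.541)(1.075)) = 4 * 1.581575 = 6.3263
  c_1 = sigma^2 theta_1 = 4 * (0.541) = 2.164
  c_2 = 0
Equations for k = 0 and k = 1 (AR order 1):
  gamma(0) = phi_1 gamma(1) + c_0
  gamma(1) = phi_1 gamma(0) + c_1
Substituting the second into the first: gamma(0) (1 - phi_1^2) = c_0 + phi_1 c_1, so
  gamma(0) = (c_0 + phi_1 c_1) / (1 - phi_1^2) = (6.3263 + (0.534)(2.164)) / (1 - (0.534)^2) = 7.481876 / 0.714844 = 10.466446.
  gamma(1) = phi_1 gamma(0) + c_1 = (0.534)(10.466446) + (2.164) = 7.753082.
Therefore gamma(1) = 7.7531 (to 4 decimal places).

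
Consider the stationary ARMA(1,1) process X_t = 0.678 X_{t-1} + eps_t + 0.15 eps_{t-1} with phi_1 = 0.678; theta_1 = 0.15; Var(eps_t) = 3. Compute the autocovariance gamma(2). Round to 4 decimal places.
\gamma(2) = 3.4340

Multiply the model equation by X_{t-k} and take expectations. With theta_0 = psi_0 = 1 and psi_j the MA(infinity) weights, this gives
  gamma(k) - sum_i phi_i gamma(k-i) = c_k,
  c_k = sigma^2 * sum_{j=k..q} theta_j psi_{j-k}   (c_k = 0 for k > q),
using gamma(-m) = gamma(m).
psi-weights needed (psi_j = theta_j + sum_i phi_i psi_{j-i}):
  psi_1 = theta_1 + phi_1 = 0.15 + (0.678) = 0.828
Right-hand sides:
  c_0 = sigma^2 (1 + theta_1 psi_1) = 3 * (1 + (0.15)(0.828)) = 3 * 1.1242 = 3.3726
  c_1 = sigma^2 theta_1 = 3 * (0.15) = 0.45
  c_2 = 0
Equations for k = 0 and k = 1 (AR order 1):
  gamma(0) = phi_1 gamma(1) + c_0
  gamma(1) = phi_1 gamma(0) + c_1
Substituting the second into the first: gamma(0) (1 - phi_1^2) = c_0 + phi_1 c_1, so
  gamma(0) = (c_0 + phi_1 c_1) / (1 - phi_1^2) = (3.3726 + (0.678)(0.45)) / (1 - (0.678)^2) = 3.6777 / 0.540316 = 6.806572.
  gamma(1) = phi_1 gamma(0) + c_1 = (0.678)(6.806572) + (0.45) = 5.064856.
For k = 2 (> q): gamma(2) = phi_1 gamma(1) = (0.678)(5.064856) = 3.433972.
Therefore gamma(2) = 3.4340 (to 4 decimal places).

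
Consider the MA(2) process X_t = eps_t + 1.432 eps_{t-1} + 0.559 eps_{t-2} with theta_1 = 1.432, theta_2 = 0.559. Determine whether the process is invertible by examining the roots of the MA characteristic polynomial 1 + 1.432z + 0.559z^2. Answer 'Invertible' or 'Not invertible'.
\text{Invertible}

The MA(q) characteristic polynomial is P(z) = 1 + 1.432z + 0.559z^2.
Invertibility requires all roots to lie outside the unit circle, i.e. |z| > 1 for every root.
Set 1 + (1.432) z + (0.559) z^2 = 0, i.e. a z^2 + b z + c = 0 with a = 0.559, b = 1.432, c = 1.
Discriminant D = b^2 - 4ac = (1.432)^2 - 4*(0.559)*1 = 2.050624 - (2.236) = -0.185376.
D < 0, so the roots are the complex-conjugate pair z = (-b +/- i sqrt(-D)) / (2a) = -1.2809 +/- 0.3851i.
For a conjugate pair |z|^2 = z * conj(z) = (product of roots) = c/a = 1/(0.559) = 1.788909, so |z| = sqrt(1.788909) = 1.3375 for both roots.
Moduli of all roots: 1.3375, 1.3375.
All moduli strictly greater than 1? Yes.
Verdict: Invertible.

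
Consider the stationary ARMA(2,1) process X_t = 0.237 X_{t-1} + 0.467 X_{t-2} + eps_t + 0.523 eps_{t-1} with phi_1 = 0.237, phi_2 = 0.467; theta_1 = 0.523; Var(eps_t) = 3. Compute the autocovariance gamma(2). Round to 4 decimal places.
\gamma(2) = 5.4568

Multiply the model equation by X_{t-k} and take expectations. With theta_0 = psi_0 = 1 and psi_j the MA(infinity) weights, this gives
  gamma(k) - sum_i phi_i gamma(k-i) = c_k,
  c_k = sigma^2 * sum_{j=k..q} theta_j psi_{j-k}   (c_k = 0 for k > q),
using gamma(-m) = gamma(m).
psi-weights needed (psi_j = theta_j + sum_i phi_i psi_{j-i}):
  psi_1 = theta_1 + phi_1 = 0.523 + (0.237) = 0.76
Right-hand sides:
  c_0 = sigma^2 (1 + theta_1 psi_1) = 3 * (1 + (0.523)(0.76)) = 3 * 1.39748 = 4.19244
  c_1 = sigma^2 theta_1 = 3 * (0.523) = 1.569
  c_2 = 0
Equations for k = 0, 1, 2 (AR order 2, c_2 = 0):
  (E0) gamma(0) = phi_1 gamma(1) + phi_2 gamma(2) + c_0
  (E1) gamma(1) = phi_1 gamma(0) + phi_2 gamma(1) + c_1
  (E2) gamma(2) = phi_1 gamma(1) + phi_2 gamma(0)
From (E1): gamma(1) = A gamma(0) + B with
  A = phi_1 / (1 - phi_2) = 0.237 / 0.533 = 0.444653,   B = c_1 / (1 - phi_2) = 1.569 / 0.533 = 2.943715.
Insert (E2) into (E0): gamma(0) (1 - phi_2^2) = phi_1 (1 + phi_2) gamma(1) + c_0.
  phi_1 (1 + phi_2) = (0.237)(1.467) = 0.347679,   1 - phi_2^2 = 0.781911.
Replace gamma(1) by A gamma(0) + B and collect gamma(0):
  gamma(0) [0.781911 - (0.347679)(0.444653)] = (0.347679)(2.943715) + 4.19244
  gamma(0) * 0.627315 = 5.215908
  gamma(0) = 5.215908 / 0.627315 = 8.314661.
  gamma(1) = A gamma(0) + B = (0.444653)(8.314661) + (2.943715) = 6.640853.
  gamma(2) = phi_1 gamma(1) + phi_2 gamma(0) = (0.237)(6.640853) + (0.467)(8.314661) = 5.456829.
Therefore gamma(2) = 5.4568 (to 4 decimal places).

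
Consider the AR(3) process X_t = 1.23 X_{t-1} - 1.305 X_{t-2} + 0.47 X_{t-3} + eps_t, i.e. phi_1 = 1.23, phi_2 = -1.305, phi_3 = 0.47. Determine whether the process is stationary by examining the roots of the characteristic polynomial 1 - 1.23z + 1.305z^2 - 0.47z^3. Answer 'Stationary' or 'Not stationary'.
\text{Stationary}

The AR(p) characteristic polynomial is P(z) = 1 - 1.23z + 1.305z^2 - 0.47z^3.
Stationarity requires all roots to lie outside the unit circle, i.e. |z| > 1 for every root.
Degree 3: look for a simple real root z0 first, then factor out (1 - z/z0) and solve the remaining quadratic.
Testing z0 = 2: P(2) = 1 + (-1.23)(2) + (1.305)(2)^2 + (-0.47)(2)^3
  = 1 + (-2.46) + (5.22) + (-3.76) = 0.  So z_0 = 2 is a root, |z_0| = 2.
Divide out the factor (1 - 0.5 z) = (1 - z/z0) (since 1/z0 = 0.5):
  P(z) = (1 - 0.5 z)(1 + (-0.73) z + (0.94) z^2)
  [check: z-coef -0.73 - (0.5) = -1.23; z^2-coef 0.94 - (0.5)(-0.73) = 1.305; z^3-coef -(0.5)(0.94) = -0.47.]
Remaining roots from the quadratic factor 1 + (-0.73) z + (0.94) z^2:
  Set 1 + (-0.73) z + (0.94) z^2 = 0, i.e. a z^2 + b z + c = 0 with a = 0.94, b = -0.73, c = 1.
  Discriminant D = b^2 - 4ac = (-0.73)^2 - 4*(0.94)*1 = 0.5329 - (3.76) = -3.2271.
  D < 0, so the roots are the complex-conjugate pair z = (-b +/- i sqrt(-D)) / (2a) = 0.3883 +/- 0.9555i.
  For a conjugate pair |z|^2 = z * conj(z) = (product of roots) = c/a = 1/(0.94) = 1.06383, so |z| = sqrt(1.06383) = 1.0314 for both roots.
Moduli of all roots: 2.0000, 1.0314, 1.0314.
All moduli strictly greater than 1? Yes.
Verdict: Stationary.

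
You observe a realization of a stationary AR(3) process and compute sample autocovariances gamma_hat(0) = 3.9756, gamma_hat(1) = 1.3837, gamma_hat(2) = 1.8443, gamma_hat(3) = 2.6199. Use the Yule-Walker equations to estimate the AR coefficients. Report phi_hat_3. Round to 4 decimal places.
\hat\phi_{3} = 0.5700

The Yule-Walker equations for an AR(p) process read, in matrix form,
  Gamma_p phi = r_p,   with   (Gamma_p)_{ij} = gamma(|i - j|),
                       (r_p)_i = gamma(i),   i,j = 1..p.
Substitute the sample gammas (Toeplitz matrix and right-hand side of size 3):
  Gamma_p = [[3.9756, 1.3837, 1.8443], [1.3837, 3.9756, 1.3837], [1.8443, 1.3837, 3.9756]]
  r_p     = [1.3837, 1.8443, 2.6199]
Written out (R1..R3):
  (R1) 3.9756 phi_1 + 1.3837 phi_2 + 1.8443 phi_3 = 1.3837
  (R2) 1.3837 phi_1 + 3.9756 phi_2 + 1.3837 phi_3 = 1.8443
  (R3) 1.8443 phi_1 + 1.3837 phi_2 + 3.9756 phi_3 = 2.6199
Gaussian elimination:
  R2 <- R2 - (1.3837/3.9756) R1 = R2 - (0.348048) R1:  3.494006 phi_2 + 0.741795 phi_3 = 1.362706
  R3 <- R3 - (1.8443/3.9756) R1 = R3 - (0.463905) R1:  0.741795 phi_2 + 3.12002 phi_3 = 1.977995
  R3 <- R3 - (0.741795/3.494006) R2 = R3 - (0.212305) R2:  2.962534 phi_3 = 1.688686
Back-substitution:
  phi_hat_3 = 1.688686 / 2.962534 = 0.570014
  phi_hat_2 = (1.362706 - (0.741795)(0.570014)) / 3.494006 = 0.268996
  phi_hat_1 = (1.3837 - (1.3837)(0.268996) - (1.8443)(0.570014)) / 3.9756 = -0.010008
So phi_hat = [-0.0100, 0.2690, 0.5700].
Therefore phi_hat_3 = 0.5700.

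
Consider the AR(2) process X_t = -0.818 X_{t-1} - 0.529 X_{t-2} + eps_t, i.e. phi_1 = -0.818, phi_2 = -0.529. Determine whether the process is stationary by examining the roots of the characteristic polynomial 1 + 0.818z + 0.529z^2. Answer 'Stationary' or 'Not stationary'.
\text{Stationary}

The AR(p) characteristic polynomial is P(z) = 1 + 0.818z + 0.529z^2.
Stationarity requires all roots to lie outside the unit circle, i.e. |z| > 1 for every root.
Set 1 + (0.818) z + (0.529) z^2 = 0, i.e. a z^2 + b z + c = 0 with a = 0.529, b = 0.818, c = 1.
Discriminant D = b^2 - 4ac = (0.818)^2 - 4*(0.529)*1 = 0.669124 - (2.116) = -1.446876.
D < 0, so the roots are the complex-conjugate pair z = (-b +/- i sqrt(-D)) / (2a) = -0.7732 +/- 1.1369i.
For a conjugate pair |z|^2 = z * conj(z) = (product of roots) = c/a = 1/(0.529) = 1.890359, so |z| = sqrt(1.890359) = 1.3749 for both roots.
Moduli of all roots: 1.3749, 1.3749.
All moduli strictly greater than 1? Yes.
Verdict: Stationary.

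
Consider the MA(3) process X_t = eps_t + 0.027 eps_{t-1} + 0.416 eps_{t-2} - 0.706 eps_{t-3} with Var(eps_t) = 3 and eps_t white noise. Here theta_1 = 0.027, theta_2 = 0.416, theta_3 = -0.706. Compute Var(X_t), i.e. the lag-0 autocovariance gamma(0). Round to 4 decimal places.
\gamma(0) = 5.0167

For an MA(q) process X_t = eps_t + sum_i theta_i eps_{t-i} with
Var(eps_t) = sigma^2, the variance is
  gamma(0) = sigma^2 * (1 + sum_i theta_i^2).
  sum_i theta_i^2 = (0.027)^2 + (0.416)^2 + (-0.706)^2 = 0.000729 + 0.173056 + 0.498436 = 0.672221.
  gamma(0) = 3 * (1 + 0.672221) = 3 * 1.672221 = 5.016663, which rounds to 5.0167.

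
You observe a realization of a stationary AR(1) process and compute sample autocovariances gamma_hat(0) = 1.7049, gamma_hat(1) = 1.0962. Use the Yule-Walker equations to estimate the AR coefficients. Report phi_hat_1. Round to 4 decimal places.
\hat\phi_{1} = 0.6430

The Yule-Walker equations for an AR(p) process read, in matrix form,
  Gamma_p phi = r_p,   with   (Gamma_p)_{ij} = gamma(|i - j|),
                       (r_p)_i = gamma(i),   i,j = 1..p.
Substitute the sample gammas (Toeplitz matrix and right-hand side of size 1):
  Gamma_p = [[1.7049]]
  r_p     = [1.0962]
With p = 1 this is the single equation gamma(0) phi_1 = gamma(1):
  phi_hat_1 = gamma(1) / gamma(0) = 1.0962 / 1.7049 = 0.6430.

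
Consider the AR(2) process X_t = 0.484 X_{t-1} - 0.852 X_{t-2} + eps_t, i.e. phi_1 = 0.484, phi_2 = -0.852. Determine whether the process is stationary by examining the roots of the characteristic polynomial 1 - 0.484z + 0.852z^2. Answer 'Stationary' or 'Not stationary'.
\text{Stationary}

The AR(p) characteristic polynomial is P(z) = 1 - 0.484z + 0.852z^2.
Stationarity requires all roots to lie outside the unit circle, i.e. |z| > 1 for every root.
Set 1 + (-0.484) z + (0.852) z^2 = 0, i.e. a z^2 + b z + c = 0 with a = 0.852, b = -0.484, c = 1.
Discriminant D = b^2 - 4ac = (-0.484)^2 - 4*(0.852)*1 = 0.234256 - (3.408) = -3.173744.
D < 0, so the roots are the complex-conjugate pair z = (-b +/- i sqrt(-D)) / (2a) = 0.284 +/- 1.0455i.
For a conjugate pair |z|^2 = z * conj(z) = (product of roots) = c/a = 1/(0.852) = 1.173709, so |z| = sqrt(1.173709) = 1.0834 for both roots.
Moduli of all roots: 1.0834, 1.0834.
All moduli strictly greater than 1? Yes.
Verdict: Stationary.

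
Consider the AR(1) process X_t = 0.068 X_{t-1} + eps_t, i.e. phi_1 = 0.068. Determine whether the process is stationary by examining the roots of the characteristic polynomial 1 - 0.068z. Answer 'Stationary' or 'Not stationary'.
\text{Stationary}

The AR(p) characteristic polynomial is P(z) = 1 - 0.068z.
Stationarity requires all roots to lie outside the unit circle, i.e. |z| > 1 for every root.
This is linear in z: 1 + (-0.068) z = 0  =>  z = -1/(-0.068) = 14.705882,  |z| = 14.705882.
Moduli of all roots: 14.7059.
All moduli strictly greater than 1? Yes.
Verdict: Stationary.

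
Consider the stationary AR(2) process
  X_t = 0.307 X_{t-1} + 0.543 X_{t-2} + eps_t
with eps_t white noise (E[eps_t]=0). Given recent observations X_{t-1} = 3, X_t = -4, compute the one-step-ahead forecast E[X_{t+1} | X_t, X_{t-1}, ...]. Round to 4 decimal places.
E[X_{t+1} \mid \mathcal F_t] = 0.4010

For an AR(p) model X_t = c + sum_i phi_i X_{t-i} + eps_t, the
one-step-ahead conditional mean is
  E[X_{t+1} | X_t, ...] = c + sum_i phi_i X_{t+1-i}.
Substitute known values:
  E[X_{t+1} | ...] = (0.307) * (-4) + (0.543) * (3)
                   = 0.4010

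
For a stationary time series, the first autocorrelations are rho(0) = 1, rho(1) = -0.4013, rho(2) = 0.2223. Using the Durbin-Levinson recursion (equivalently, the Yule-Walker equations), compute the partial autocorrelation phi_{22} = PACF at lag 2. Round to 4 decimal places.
\phi_{22} = 0.0730

The PACF at lag k is phi_{kk}, the last component of the solution
to the Yule-Walker system G_k phi = r_k where
  (G_k)_{ij} = rho(|i - j|), (r_k)_i = rho(i), i,j = 1..k.
Equivalently, Durbin-Levinson gives phi_{kk} iteratively:
  phi_{11} = rho(1)
  phi_{kk} = [rho(k) - sum_{j=1..k-1} phi_{k-1,j} rho(k-j)]
            / [1 - sum_{j=1..k-1} phi_{k-1,j} rho(j)],
  phi_{k,j} = phi_{k-1,j} - phi_{kk} phi_{k-1,k-j},  j = 1..k-1.
Step k = 1:
  phi_11 = rho(1) = -0.4013.
Step k = 2:
  phi_22 = [rho(2) - phi_11 rho(1)] / [1 - phi_11 rho(1)] = [0.2223 - (-0.4013)(-0.4013)] / [1 - (-0.4013)(-0.4013)]
         = 0.06125831 / 0.83895831 = 0.073.
Therefore phi_{22} = 0.0730.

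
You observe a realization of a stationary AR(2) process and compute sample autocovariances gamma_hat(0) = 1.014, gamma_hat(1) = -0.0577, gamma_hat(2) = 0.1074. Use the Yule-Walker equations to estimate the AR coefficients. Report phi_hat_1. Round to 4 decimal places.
\hat\phi_{1} = -0.0510

The Yule-Walker equations for an AR(p) process read, in matrix form,
  Gamma_p phi = r_p,   with   (Gamma_p)_{ij} = gamma(|i - j|),
                       (r_p)_i = gamma(i),   i,j = 1..p.
Substitute the sample gammas (Toeplitz matrix and right-hand side of size 2):
  Gamma_p = [[1.014, -0.0577], [-0.0577, 1.014]]
  r_p     = [-0.0577, 0.1074]
Written out:
  1.014 phi_1 - 0.0577 phi_2 = -0.0577
  -0.0577 phi_1 + 1.014 phi_2 = 0.1074
Solve by Cramer's rule:
  det = gamma(0)^2 - gamma(1)^2 = (1.014)^2 - (-0.0577)^2 = 1.028196 - 0.00332929 = 1.02486671
  phi_hat_1 = [gamma(1) gamma(0) - gamma(1) gamma(2)] / det = [(-0.0577)(1.014) - (-0.0577)(0.1074)] / 1.02486671 = -0.05231082 / 1.02486671 = -0.051
  phi_hat_2 = [gamma(0) gamma(2) - gamma(1)^2] / det = [(1.014)(0.1074) - (-0.0577)^2] / 1.02486671 = 0.10557431 / 1.02486671 = 0.103
So phi_hat = [-0.0510, 0.1030].
Therefore phi_hat_1 = -0.0510.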